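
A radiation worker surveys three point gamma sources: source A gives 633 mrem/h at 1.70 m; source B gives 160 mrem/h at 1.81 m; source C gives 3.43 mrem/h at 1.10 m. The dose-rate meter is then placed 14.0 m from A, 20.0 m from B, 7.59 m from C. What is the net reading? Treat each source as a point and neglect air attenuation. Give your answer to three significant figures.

Each source contributes Iᵢ·(dᵢ/rᵢ)²; contributions add.
A: 633 × (1.70/14.0)² = 9.334 mrem/h
B: 160 × (1.81/20.0)² = 1.310 mrem/h
C: 3.43 × (1.10/7.59)² = 0.07204 mrem/h
Total = 9.334 + 1.310 + 0.07204 = 10.72 mrem/h.

10.7 mrem/h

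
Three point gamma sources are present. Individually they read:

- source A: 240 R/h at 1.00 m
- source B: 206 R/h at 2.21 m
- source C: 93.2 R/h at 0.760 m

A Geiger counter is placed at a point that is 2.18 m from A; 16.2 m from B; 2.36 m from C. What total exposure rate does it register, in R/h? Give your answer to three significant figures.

64.0 R/h

Each source contributes Iᵢ·(dᵢ/rᵢ)²; contributions add.
A: 240 × (1.00/2.18)² = 50.50 R/h
B: 206 × (2.21/16.2)² = 3.834 R/h
C: 93.2 × (0.760/2.36)² = 9.665 R/h
Total = 50.50 + 3.834 + 9.665 = 64.00 R/h.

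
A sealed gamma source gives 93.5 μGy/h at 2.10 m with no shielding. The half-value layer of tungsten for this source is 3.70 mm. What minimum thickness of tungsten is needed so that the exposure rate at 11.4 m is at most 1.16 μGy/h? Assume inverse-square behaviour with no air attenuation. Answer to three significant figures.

At 11.4 m, distance alone gives (2.10/11.4)² = 0.03393, so 93.5 × 0.03393 = 3.172 μGy/h.
Further attenuation needed: 3.172/1.16 = 2.734.
n = log₂(2.734) = 1.451 half-value layers.
Thickness = 1.451 × 3.70 mm = 5.369 mm.

5.37 mm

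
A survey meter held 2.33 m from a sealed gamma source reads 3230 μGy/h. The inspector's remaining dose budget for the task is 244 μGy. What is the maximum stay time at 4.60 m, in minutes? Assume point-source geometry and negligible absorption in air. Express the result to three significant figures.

Using I₁d₁² = I₂d₂², rate at 4.60 m:
3230 × (2.33/4.60)² = 3230 × 0.2566 = 828.8 μGy/h.
Stay time = 244 μGy ÷ 828.8 μGy/h = 0.2944 h = 17.66 min.

17.7 min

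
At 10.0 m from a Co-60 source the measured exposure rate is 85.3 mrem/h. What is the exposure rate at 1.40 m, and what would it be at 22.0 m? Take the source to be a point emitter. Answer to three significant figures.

4350 mrem/h; 17.6 mrem/h

By the inverse-square law,
At 1.40 m: (10.0/1.40)² = 51.02, so 85.3 × 51.02 = 4352 mrem/h
At 22.0 m: (1.40/22.0)² = 0.004050, so 4352 × 0.004050 = 17.63 mrem/h.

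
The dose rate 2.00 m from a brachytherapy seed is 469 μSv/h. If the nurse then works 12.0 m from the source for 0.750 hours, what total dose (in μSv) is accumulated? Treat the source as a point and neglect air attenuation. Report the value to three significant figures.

9.77 μSv

By the inverse-square law, rate at 12.0 m:
(2.00/12.0)² = 0.02778, so 469 × 0.02778 = 13.03 μSv/h.
Dose = rate × time = 13.03 μSv/h × 0.7500 h = 9.772 μSv.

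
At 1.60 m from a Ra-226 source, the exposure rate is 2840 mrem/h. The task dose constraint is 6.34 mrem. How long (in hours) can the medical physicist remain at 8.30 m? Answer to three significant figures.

Since intensity falls as 1/r², rate at 8.30 m:
(1.60/8.30)² = 0.03716, so 2840 × 0.03716 = 105.5 mrem/h.
Stay time = 6.34 mrem ÷ 105.5 mrem/h = 0.06009 h.

0.0601 h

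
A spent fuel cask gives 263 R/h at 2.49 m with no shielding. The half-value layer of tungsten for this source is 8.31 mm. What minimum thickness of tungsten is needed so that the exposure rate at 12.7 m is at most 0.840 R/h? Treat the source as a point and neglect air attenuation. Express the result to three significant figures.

29.8 mm

At 12.7 m, distance alone gives 263 × (2.49/12.7)² = 263 × 0.03844 = 10.11 R/h.
Further attenuation needed: 10.11/0.840 = 12.04.
n = log₂(12.04) = 3.590 half-value layers.
Thickness = 3.590 × 8.31 mm = 29.83 mm.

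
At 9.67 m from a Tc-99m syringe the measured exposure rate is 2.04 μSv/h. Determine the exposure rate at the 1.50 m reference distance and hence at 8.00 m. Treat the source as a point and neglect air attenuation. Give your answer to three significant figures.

84.8 μSv/h; 2.98 μSv/h

Intensity scales as (d₁/d₂)², so
At 1.50 m: 2.04 × (9.67/1.50)² = 2.04 × 41.56 = 84.78 μSv/h
At 8.00 m: 84.78 × (1.50/8.00)² = 84.78 × 0.03516 = 2.981 μSv/h.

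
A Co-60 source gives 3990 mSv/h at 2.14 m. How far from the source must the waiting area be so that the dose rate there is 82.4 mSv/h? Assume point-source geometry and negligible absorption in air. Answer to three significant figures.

14.9 m

By the inverse-square law, d₂ = d₁·√(I₁/I₂).
I₁/I₂ = 3990/82.4 = 48.42, so d₂ = 2.14 × √48.42 = 14.89 m.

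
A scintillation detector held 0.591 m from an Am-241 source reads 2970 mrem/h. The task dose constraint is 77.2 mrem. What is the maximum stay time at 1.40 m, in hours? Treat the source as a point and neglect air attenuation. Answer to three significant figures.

By the inverse-square law, rate at 1.40 m:
(0.591/1.40)² = 0.1782, so 2970 × 0.1782 = 529.3 mrem/h.
Stay time = 77.2 mrem ÷ 529.3 mrem/h = 0.1459 h.

0.146 h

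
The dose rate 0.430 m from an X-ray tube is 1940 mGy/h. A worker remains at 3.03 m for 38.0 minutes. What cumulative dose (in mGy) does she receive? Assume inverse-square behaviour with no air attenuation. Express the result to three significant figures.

By the inverse-square law, rate at 3.03 m:
1940 × (0.430/3.03)² = 1940 × 0.02014 = 39.07 mGy/h.
Dose = rate × time = 39.07 mGy/h × 0.6333 h = 24.74 mGy.

24.7 mGy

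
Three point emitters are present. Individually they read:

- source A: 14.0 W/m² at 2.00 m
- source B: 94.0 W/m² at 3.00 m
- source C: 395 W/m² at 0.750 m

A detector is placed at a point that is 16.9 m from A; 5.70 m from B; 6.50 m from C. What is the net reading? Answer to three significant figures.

31.5 W/m²

By superposition, sum each source's inverse-square contribution:
A: 14.0 × (2.00/16.9)² = 0.1961 W/m²
B: 94.0 × (3.00/5.70)² = 26.04 W/m²
C: 395 × (0.750/6.50)² = 5.259 W/m²
Total = 0.1961 + 26.04 + 5.259 = 31.50 W/m².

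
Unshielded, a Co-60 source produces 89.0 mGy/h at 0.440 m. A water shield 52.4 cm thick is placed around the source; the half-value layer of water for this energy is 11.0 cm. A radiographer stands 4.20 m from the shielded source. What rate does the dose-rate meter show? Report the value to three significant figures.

Distance alone: 89.0 × (0.440/4.20)² = 89.0 × 0.01098 = 0.9772 mGy/h.
Shield: 52.4/11.0 = 4.764 half-value layers → attenuation 2^(−4.764) = 0.03680.
Combined: 0.9772 × 0.03680 = 0.03596 mGy/h.

0.0360 mGy/h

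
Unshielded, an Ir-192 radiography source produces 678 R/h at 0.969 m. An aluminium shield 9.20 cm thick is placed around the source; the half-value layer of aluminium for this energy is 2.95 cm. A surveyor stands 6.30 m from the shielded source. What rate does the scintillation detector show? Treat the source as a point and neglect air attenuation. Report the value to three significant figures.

1.85 R/h

Distance alone: (0.969/6.30)² = 0.02366, so 678 × 0.02366 = 16.04 R/h.
Shield: 9.20/2.95 = 3.119 half-value layers → attenuation 2^(−3.119) = 0.1151.
Combined: 16.04 × 0.1151 = 1.846 R/h.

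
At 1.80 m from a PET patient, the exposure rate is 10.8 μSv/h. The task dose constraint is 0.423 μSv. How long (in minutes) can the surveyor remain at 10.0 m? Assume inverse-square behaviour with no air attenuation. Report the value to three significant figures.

72.5 min

By the inverse-square law, rate at 10.0 m:
(1.80/10.0)² = 0.03240, so 10.8 × 0.03240 = 0.3499 μSv/h.
Stay time = 0.423 μSv ÷ 0.3499 μSv/h = 1.209 h = 72.54 min.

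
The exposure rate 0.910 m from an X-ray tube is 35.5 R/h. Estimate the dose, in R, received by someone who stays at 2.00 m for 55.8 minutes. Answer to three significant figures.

6.83 R

Since intensity falls as 1/r², rate at 2.00 m:
35.5 × (0.910/2.00)² = 35.5 × 0.2070 = 7.348 R/h.
Dose = rate × time = 7.348 R/h × 0.9300 h = 6.834 R.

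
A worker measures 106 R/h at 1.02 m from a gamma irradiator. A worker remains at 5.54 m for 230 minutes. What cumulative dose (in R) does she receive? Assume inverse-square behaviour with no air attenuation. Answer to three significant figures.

13.8 R

By the inverse-square law, rate at 5.54 m:
(1.02/5.54)² = 0.03390, so 106 × 0.03390 = 3.593 R/h.
Dose = rate × time = 3.593 R/h × 3.833 h = 13.77 R.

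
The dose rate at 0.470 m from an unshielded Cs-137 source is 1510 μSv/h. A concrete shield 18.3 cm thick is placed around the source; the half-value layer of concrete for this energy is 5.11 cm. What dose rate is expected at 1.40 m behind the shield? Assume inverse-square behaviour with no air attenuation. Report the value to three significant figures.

14.2 μSv/h

Distance alone: (0.470/1.40)² = 0.1127, so 1510 × 0.1127 = 170.2 μSv/h.
Shield: 18.3/5.11 = 3.581 half-value layers → attenuation 2^(−3.581) = 0.08356.
Combined: 170.2 × 0.08356 = 14.22 μSv/h.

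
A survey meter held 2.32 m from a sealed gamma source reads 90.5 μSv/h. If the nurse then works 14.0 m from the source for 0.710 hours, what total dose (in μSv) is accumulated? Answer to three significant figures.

1.76 μSv

Intensity scales as (d₁/d₂)², so rate at 14.0 m:
90.5 × (2.32/14.0)² = 90.5 × 0.02746 = 2.485 μSv/h.
Dose = rate × time = 2.485 μSv/h × 0.7100 h = 1.764 μSv.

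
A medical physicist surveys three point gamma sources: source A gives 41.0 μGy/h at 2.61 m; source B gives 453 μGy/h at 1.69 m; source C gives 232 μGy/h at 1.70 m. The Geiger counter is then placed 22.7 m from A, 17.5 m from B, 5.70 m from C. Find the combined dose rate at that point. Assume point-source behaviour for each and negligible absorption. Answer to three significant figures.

Each source contributes Iᵢ·(dᵢ/rᵢ)²; contributions add.
A: 41.0 × (2.61/22.7)² = 0.5420 μGy/h
B: 453 × (1.69/17.5)² = 4.225 μGy/h
C: 232 × (1.70/5.70)² = 20.64 μGy/h
Total = 0.5420 + 4.225 + 20.64 = 25.41 μGy/h.

25.4 μGy/h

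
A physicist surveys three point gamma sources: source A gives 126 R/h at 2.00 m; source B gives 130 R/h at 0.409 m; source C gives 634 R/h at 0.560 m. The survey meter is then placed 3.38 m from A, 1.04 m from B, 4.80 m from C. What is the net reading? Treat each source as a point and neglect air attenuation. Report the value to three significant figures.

Each source contributes Iᵢ·(dᵢ/rᵢ)²; contributions add.
A: 126 × (2.00/3.38)² = 44.12 R/h
B: 130 × (0.409/1.04)² = 20.11 R/h
C: 634 × (0.560/4.80)² = 8.629 R/h
Total = 44.12 + 20.11 + 8.629 = 72.86 R/h.

72.9 R/h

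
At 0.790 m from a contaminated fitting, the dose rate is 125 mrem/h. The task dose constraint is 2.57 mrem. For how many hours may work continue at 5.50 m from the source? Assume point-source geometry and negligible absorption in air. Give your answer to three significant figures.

0.997 h

Intensity scales as (d₁/d₂)², so rate at 5.50 m:
125 × (0.790/5.50)² = 125 × 0.02063 = 2.579 mrem/h.
Stay time = 2.57 mrem ÷ 2.579 mrem/h = 0.9965 h.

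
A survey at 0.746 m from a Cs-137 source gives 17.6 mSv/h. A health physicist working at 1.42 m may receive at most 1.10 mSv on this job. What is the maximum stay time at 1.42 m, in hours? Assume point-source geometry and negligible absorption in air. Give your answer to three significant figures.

0.226 h

Applying the 1/r² law, rate at 1.42 m:
17.6 × (0.746/1.42)² = 17.6 × 0.2760 = 4.858 mSv/h.
Stay time = 1.10 mSv ÷ 4.858 mSv/h = 0.2264 h.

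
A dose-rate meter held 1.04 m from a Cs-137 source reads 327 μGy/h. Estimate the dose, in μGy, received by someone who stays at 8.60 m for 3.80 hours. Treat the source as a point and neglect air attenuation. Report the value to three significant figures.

By the inverse-square law, rate at 8.60 m:
327 × (1.04/8.60)² = 327 × 0.01462 = 4.781 μGy/h.
Dose = rate × time = 4.781 μGy/h × 3.800 h = 18.17 μGy.

18.2 μGy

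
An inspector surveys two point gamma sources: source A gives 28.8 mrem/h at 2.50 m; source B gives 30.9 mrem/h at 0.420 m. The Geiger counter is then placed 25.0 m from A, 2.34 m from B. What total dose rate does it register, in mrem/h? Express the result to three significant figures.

Each source contributes Iᵢ·(dᵢ/rᵢ)²; contributions add.
A: 28.8 × (2.50/25.0)² = 0.2880 mrem/h
B: 30.9 × (0.420/2.34)² = 0.9955 mrem/h
Total = 0.2880 + 0.9955 = 1.284 mrem/h.

1.28 mrem/h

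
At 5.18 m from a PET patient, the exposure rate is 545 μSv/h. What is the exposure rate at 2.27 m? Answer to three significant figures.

2840 μSv/h

Applying the 1/r² law, the rate at 2.27 m is
(5.18/2.27)² = 5.207, so 545 × 5.207 = 2838 μSv/h.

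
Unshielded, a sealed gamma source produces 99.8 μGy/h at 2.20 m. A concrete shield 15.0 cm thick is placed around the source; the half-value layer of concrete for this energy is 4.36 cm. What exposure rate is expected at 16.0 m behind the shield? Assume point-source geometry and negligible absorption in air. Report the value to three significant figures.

0.174 μGy/h

Distance alone: 99.8 × (2.20/16.0)² = 99.8 × 0.01891 = 1.887 μGy/h.
Shield: 15.0/4.36 = 3.440 half-value layers → attenuation 2^(−3.440) = 0.09214.
Combined: 1.887 × 0.09214 = 0.1739 μGy/h.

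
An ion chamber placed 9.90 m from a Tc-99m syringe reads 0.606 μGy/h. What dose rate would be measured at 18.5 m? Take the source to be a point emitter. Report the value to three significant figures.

Using I₁d₁² = I₂d₂², scaling from 9.90 m to 18.5 m:
(9.90/18.5)² = 0.2864, so 0.606 × 0.2864 = 0.1736 μGy/h.

0.174 μGy/h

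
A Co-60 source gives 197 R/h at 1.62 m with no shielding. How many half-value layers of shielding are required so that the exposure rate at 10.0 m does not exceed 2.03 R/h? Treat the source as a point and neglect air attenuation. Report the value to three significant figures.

1.35 half-value layers

At 10.0 m, distance alone gives 197 × (1.62/10.0)² = 197 × 0.02624 = 5.169 R/h.
Further attenuation needed: 5.169/2.03 = 2.546.
n = log₂(2.546) = 1.348 half-value layers.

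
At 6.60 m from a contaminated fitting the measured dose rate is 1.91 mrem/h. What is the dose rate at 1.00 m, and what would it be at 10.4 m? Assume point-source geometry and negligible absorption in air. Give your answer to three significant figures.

83.2 mrem/h; 0.769 mrem/h

By the inverse-square law,
At 1.00 m: 1.91 × (6.60/1.00)² = 1.91 × 43.56 = 83.20 mrem/h
At 10.4 m: 83.20 × (1.00/10.4)² = 83.20 × 0.009246 = 0.7693 mrem/h.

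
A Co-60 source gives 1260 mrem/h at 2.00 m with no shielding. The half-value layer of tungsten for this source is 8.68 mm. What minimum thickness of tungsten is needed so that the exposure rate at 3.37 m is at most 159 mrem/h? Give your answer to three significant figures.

At 3.37 m, distance alone gives (2.00/3.37)² = 0.3522, so 1260 × 0.3522 = 443.8 mrem/h.
Further attenuation needed: 443.8/159 = 2.791.
n = log₂(2.791) = 1.481 half-value layers.
Thickness = 1.481 × 8.68 mm = 12.86 mm.

12.9 mm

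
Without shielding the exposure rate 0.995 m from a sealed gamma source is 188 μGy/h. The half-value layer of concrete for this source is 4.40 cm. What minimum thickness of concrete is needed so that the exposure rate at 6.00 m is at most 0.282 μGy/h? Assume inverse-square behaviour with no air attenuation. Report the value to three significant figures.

At 6.00 m, distance alone gives 188 × (0.995/6.00)² = 188 × 0.02750 = 5.170 μGy/h.
Further attenuation needed: 5.170/0.282 = 18.33.
n = log₂(18.33) = 4.196 half-value layers.
Thickness = 4.196 × 4.40 cm = 18.46 cm.

18.5 cm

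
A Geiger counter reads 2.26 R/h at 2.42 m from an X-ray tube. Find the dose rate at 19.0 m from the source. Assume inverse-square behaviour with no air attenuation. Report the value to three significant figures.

Since intensity falls as 1/r², the rate at 19.0 m is
2.26 × (2.42/19.0)² = 2.26 × 0.01622 = 0.03666 R/h.

0.0367 R/h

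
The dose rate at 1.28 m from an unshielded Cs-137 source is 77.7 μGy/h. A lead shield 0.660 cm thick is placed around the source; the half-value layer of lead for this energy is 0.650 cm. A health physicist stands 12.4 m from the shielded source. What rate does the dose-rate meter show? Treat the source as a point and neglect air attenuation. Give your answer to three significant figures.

Distance alone: (1.28/12.4)² = 0.01066, so 77.7 × 0.01066 = 0.8283 μGy/h.
Shield: 0.660/0.650 = 1.015 half-value layers → attenuation 2^(−1.015) = 0.4948.
Combined: 0.8283 × 0.4948 = 0.4098 μGy/h.

0.410 μGy/h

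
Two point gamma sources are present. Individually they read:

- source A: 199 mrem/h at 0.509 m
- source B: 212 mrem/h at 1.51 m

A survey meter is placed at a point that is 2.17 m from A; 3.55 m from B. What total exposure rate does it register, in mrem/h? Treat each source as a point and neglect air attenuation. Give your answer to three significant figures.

49.3 mrem/h

Each source contributes Iᵢ·(dᵢ/rᵢ)²; contributions add.
A: 199 × (0.509/2.17)² = 10.95 mrem/h
B: 212 × (1.51/3.55)² = 38.36 mrem/h
Total = 10.95 + 38.36 = 49.31 mrem/h.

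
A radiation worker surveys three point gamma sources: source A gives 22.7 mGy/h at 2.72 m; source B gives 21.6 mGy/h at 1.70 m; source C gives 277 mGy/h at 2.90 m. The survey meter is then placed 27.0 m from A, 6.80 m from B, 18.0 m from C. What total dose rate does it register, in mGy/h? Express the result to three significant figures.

Each source contributes Iᵢ·(dᵢ/rᵢ)²; contributions add.
A: 22.7 × (2.72/27.0)² = 0.2304 mGy/h
B: 21.6 × (1.70/6.80)² = 1.350 mGy/h
C: 277 × (2.90/18.0)² = 7.190 mGy/h
Total = 0.2304 + 1.350 + 7.190 = 8.770 mGy/h.

8.77 mGy/h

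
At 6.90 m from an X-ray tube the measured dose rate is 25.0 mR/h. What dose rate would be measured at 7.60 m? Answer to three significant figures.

20.6 mR/h

Using I₁d₁² = I₂d₂², scaling from 6.90 m to 7.60 m:
25.0 × (6.90/7.60)² = 25.0 × 0.8243 = 20.61 mR/h.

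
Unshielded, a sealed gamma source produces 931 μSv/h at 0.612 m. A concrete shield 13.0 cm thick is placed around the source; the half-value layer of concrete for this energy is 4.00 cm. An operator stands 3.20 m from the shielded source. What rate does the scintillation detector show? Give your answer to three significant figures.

Distance alone: (0.612/3.20)² = 0.03658, so 931 × 0.03658 = 34.06 μSv/h.
Shield: 13.0/4.00 = 3.250 half-value layers → attenuation 2^(−3.250) = 0.1051.
Combined: 34.06 × 0.1051 = 3.580 μSv/h.

3.58 μSv/h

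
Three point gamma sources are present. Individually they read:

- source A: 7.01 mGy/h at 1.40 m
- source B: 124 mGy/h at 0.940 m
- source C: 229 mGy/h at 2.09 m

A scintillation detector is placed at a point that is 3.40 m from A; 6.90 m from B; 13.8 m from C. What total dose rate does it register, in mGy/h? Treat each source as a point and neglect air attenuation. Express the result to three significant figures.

Each source contributes Iᵢ·(dᵢ/rᵢ)²; contributions add.
A: 7.01 × (1.40/3.40)² = 1.189 mGy/h
B: 124 × (0.940/6.90)² = 2.301 mGy/h
C: 229 × (2.09/13.8)² = 5.253 mGy/h
Total = 1.189 + 2.301 + 5.253 = 8.743 mGy/h.

8.74 mGy/h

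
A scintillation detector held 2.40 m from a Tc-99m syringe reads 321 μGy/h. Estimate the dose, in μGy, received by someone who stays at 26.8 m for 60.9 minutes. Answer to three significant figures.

2.61 μGy

Using I₁d₁² = I₂d₂², rate at 26.8 m:
(2.40/26.8)² = 0.008020, so 321 × 0.008020 = 2.574 μGy/h.
Dose = rate × time = 2.574 μGy/h × 1.015 h = 2.613 μGy.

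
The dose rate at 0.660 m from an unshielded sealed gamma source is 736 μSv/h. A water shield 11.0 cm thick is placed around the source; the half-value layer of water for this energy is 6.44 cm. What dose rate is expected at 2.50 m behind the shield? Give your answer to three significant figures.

15.7 μSv/h

Distance alone: 736 × (0.660/2.50)² = 736 × 0.06970 = 51.30 μSv/h.
Shield: 11.0/6.44 = 1.708 half-value layers → attenuation 2^(−1.708) = 0.3061.
Combined: 51.30 × 0.3061 = 15.70 μSv/h.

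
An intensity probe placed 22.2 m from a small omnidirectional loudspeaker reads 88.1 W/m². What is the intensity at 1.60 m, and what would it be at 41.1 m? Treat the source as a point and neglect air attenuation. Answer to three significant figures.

Applying the 1/r² law,
At 1.60 m: (22.2/1.60)² = 192.5, so 88.1 × 192.5 = 16960 W/m²
At 41.1 m: 16960 × (1.60/41.1)² = 16960 × 0.001516 = 25.71 W/m².

17000 W/m²; 25.7 W/m²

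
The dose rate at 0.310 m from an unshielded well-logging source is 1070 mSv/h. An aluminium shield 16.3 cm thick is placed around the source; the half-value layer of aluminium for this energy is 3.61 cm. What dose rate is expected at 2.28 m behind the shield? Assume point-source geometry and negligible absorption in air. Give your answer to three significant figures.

Distance alone: (0.310/2.28)² = 0.01849, so 1070 × 0.01849 = 19.78 mSv/h.
Shield: 16.3/3.61 = 4.515 half-value layers → attenuation 2^(−4.515) = 0.04374.
Combined: 19.78 × 0.04374 = 0.8652 mSv/h.

0.865 mSv/h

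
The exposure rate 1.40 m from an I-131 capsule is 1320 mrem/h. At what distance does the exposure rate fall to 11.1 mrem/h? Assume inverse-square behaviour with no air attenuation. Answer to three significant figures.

15.3 m

Using I₁d₁² = I₂d₂², d₂ = d₁·√(I₁/I₂).
I₁/I₂ = 1320/11.1 = 118.9, so d₂ = 1.40 × √118.9 = 15.27 m.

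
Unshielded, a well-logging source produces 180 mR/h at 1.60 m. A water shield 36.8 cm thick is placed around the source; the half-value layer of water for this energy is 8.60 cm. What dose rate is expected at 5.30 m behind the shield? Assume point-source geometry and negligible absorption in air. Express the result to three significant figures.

0.845 mR/h

Distance alone: (1.60/5.30)² = 0.09114, so 180 × 0.09114 = 16.41 mR/h.
Shield: 36.8/8.60 = 4.279 half-value layers → attenuation 2^(−4.279) = 0.05151.
Combined: 16.41 × 0.05151 = 0.8453 mR/h.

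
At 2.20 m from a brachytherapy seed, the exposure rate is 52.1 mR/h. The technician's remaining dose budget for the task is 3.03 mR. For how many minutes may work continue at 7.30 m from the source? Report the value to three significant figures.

Using I₁d₁² = I₂d₂², rate at 7.30 m:
52.1 × (2.20/7.30)² = 52.1 × 0.09082 = 4.732 mR/h.
Stay time = 3.03 mR ÷ 4.732 mR/h = 0.6403 h = 38.42 min.

38.4 min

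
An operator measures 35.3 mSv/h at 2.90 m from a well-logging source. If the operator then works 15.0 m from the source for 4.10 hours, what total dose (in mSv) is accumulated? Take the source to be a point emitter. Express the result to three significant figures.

Applying the 1/r² law, rate at 15.0 m:
35.3 × (2.90/15.0)² = 35.3 × 0.03738 = 1.320 mSv/h.
Dose = rate × time = 1.320 mSv/h × 4.100 h = 5.412 mSv.

5.41 mSv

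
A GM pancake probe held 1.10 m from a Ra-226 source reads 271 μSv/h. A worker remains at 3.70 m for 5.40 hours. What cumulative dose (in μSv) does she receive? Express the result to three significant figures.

129 μSv

Using I₁d₁² = I₂d₂², rate at 3.70 m:
(1.10/3.70)² = 0.08839, so 271 × 0.08839 = 23.95 μSv/h.
Dose = rate × time = 23.95 μSv/h × 5.400 h = 129.3 μSv.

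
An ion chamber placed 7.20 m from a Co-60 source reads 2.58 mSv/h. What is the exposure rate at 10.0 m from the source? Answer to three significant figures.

1.34 mSv/h

By the inverse-square law, scaling from 7.20 m to 10.0 m:
(7.20/10.0)² = 0.5184, so 2.58 × 0.5184 = 1.337 mSv/h.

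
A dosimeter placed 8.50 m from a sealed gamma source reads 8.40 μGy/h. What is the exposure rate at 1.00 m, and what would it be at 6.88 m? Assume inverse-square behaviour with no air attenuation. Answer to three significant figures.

Since intensity falls as 1/r²,
At 1.00 m: (8.50/1.00)² = 72.25, so 8.40 × 72.25 = 606.9 μGy/h
At 6.88 m: (1.00/6.88)² = 0.02113, so 606.9 × 0.02113 = 12.82 μGy/h.

607 μGy/h; 12.8 μGy/h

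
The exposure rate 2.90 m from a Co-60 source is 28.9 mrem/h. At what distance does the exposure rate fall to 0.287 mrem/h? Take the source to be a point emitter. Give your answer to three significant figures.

Using I₁d₁² = I₂d₂², d₂ = d₁·√(I₁/I₂).
I₁/I₂ = 28.9/0.287 = 100.7, so d₂ = 2.90 × √100.7 = 29.10 m.

29.1 m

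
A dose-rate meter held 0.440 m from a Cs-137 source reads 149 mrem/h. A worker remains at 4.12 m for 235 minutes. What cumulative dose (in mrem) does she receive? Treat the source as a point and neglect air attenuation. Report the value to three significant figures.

Intensity scales as (d₁/d₂)², so rate at 4.12 m:
(0.440/4.12)² = 0.01141, so 149 × 0.01141 = 1.700 mrem/h.
Dose = rate × time = 1.700 mrem/h × 3.917 h = 6.659 mrem.

6.66 mrem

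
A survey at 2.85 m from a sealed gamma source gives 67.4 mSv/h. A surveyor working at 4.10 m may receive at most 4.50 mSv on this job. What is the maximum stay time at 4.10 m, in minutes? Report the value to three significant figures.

8.29 min

By the inverse-square law, rate at 4.10 m:
(2.85/4.10)² = 0.4832, so 67.4 × 0.4832 = 32.57 mSv/h.
Stay time = 4.50 mSv ÷ 32.57 mSv/h = 0.1382 h = 8.292 min.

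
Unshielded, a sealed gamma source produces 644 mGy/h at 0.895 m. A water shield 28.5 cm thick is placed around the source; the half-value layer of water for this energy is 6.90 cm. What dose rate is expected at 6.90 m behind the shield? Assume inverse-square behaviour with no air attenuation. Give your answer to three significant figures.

Distance alone: 644 × (0.895/6.90)² = 644 × 0.01682 = 10.83 mGy/h.
Shield: 28.5/6.90 = 4.130 half-value layers → attenuation 2^(−4.130) = 0.05711.
Combined: 10.83 × 0.05711 = 0.6185 mGy/h.

0.619 mGy/h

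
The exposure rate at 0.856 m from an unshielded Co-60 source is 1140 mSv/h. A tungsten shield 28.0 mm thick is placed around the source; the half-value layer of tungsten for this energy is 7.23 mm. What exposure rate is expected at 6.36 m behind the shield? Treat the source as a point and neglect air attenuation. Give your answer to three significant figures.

Distance alone: (0.856/6.36)² = 0.01811, so 1140 × 0.01811 = 20.65 mSv/h.
Shield: 28.0/7.23 = 3.873 half-value layers → attenuation 2^(−3.873) = 0.06825.
Combined: 20.65 × 0.06825 = 1.409 mSv/h.

1.41 mSv/h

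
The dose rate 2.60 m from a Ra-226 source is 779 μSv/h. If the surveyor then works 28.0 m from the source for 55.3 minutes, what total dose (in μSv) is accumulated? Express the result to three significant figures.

6.19 μSv

By the inverse-square law, rate at 28.0 m:
779 × (2.60/28.0)² = 779 × 0.008622 = 6.717 μSv/h.
Dose = rate × time = 6.717 μSv/h × 0.9217 h = 6.191 μSv.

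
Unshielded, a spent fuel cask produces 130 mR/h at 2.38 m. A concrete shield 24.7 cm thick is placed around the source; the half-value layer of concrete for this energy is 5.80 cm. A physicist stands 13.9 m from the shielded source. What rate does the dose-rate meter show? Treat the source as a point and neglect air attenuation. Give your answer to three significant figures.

Distance alone: 130 × (2.38/13.9)² = 130 × 0.02932 = 3.812 mR/h.
Shield: 24.7/5.80 = 4.259 half-value layers → attenuation 2^(−4.259) = 0.05223.
Combined: 3.812 × 0.05223 = 0.1991 mR/h.

0.199 mR/h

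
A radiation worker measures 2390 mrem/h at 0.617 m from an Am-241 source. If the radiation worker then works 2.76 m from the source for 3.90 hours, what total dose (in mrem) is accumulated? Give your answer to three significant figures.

466 mrem

By the inverse-square law, rate at 2.76 m:
(0.617/2.76)² = 0.04997, so 2390 × 0.04997 = 119.4 mrem/h.
Dose = rate × time = 119.4 mrem/h × 3.900 h = 465.7 mrem.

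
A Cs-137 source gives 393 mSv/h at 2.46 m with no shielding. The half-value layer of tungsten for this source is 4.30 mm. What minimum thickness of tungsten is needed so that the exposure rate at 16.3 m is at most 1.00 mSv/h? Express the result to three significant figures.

13.6 mm

At 16.3 m, distance alone gives (2.46/16.3)² = 0.02278, so 393 × 0.02278 = 8.953 mSv/h.
Further attenuation needed: 8.953/1.00 = 8.953.
n = log₂(8.953) = 3.162 half-value layers.
Thickness = 3.162 × 4.30 mm = 13.60 mm.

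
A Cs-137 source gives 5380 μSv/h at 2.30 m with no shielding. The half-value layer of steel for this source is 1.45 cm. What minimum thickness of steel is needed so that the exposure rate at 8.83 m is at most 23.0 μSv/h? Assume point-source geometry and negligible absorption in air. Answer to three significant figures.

5.78 cm

At 8.83 m, distance alone gives (2.30/8.83)² = 0.06785, so 5380 × 0.06785 = 365.0 μSv/h.
Further attenuation needed: 365.0/23.0 = 15.87.
n = log₂(15.87) = 3.988 half-value layers.
Thickness = 3.988 × 1.45 cm = 5.783 cm.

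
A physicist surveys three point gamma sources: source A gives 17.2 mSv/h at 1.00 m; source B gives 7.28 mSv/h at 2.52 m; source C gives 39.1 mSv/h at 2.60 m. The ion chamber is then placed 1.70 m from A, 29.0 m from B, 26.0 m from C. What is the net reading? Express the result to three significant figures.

6.40 mSv/h

By superposition, sum each source's inverse-square contribution:
A: 17.2 × (1.00/1.70)² = 5.952 mSv/h
B: 7.28 × (2.52/29.0)² = 0.05497 mSv/h
C: 39.1 × (2.60/26.0)² = 0.3910 mSv/h
Total = 5.952 + 0.05497 + 0.3910 = 6.398 mSv/h.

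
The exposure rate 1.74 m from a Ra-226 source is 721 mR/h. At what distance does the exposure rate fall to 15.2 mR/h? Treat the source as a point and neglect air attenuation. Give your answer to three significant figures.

Intensity scales as (d₁/d₂)², so d₂ = d₁·√(I₁/I₂).
I₁/I₂ = 721/15.2 = 47.43, so d₂ = 1.74 × √47.43 = 11.98 m.

12.0 m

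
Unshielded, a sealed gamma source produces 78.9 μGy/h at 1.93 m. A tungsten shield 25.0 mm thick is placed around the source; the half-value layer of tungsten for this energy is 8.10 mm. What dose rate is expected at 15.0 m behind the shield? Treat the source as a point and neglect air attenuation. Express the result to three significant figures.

Distance alone: 78.9 × (1.93/15.0)² = 78.9 × 0.01656 = 1.307 μGy/h.
Shield: 25.0/8.10 = 3.086 half-value layers → attenuation 2^(−3.086) = 0.1178.
Combined: 1.307 × 0.1178 = 0.1540 μGy/h.

0.154 μGy/h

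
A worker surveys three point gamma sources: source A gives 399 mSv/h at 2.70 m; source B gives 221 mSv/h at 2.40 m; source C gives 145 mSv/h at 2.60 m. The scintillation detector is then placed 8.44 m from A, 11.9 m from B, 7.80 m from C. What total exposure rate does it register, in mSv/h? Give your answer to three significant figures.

By superposition, sum each source's inverse-square contribution:
A: 399 × (2.70/8.44)² = 40.83 mSv/h
B: 221 × (2.40/11.9)² = 8.989 mSv/h
C: 145 × (2.60/7.80)² = 16.11 mSv/h
Total = 40.83 + 8.989 + 16.11 = 65.93 mSv/h.

65.9 mSv/h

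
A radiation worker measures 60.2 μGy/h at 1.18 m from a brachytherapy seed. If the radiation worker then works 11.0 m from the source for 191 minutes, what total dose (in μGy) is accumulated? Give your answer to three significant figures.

Using I₁d₁² = I₂d₂², rate at 11.0 m:
(1.18/11.0)² = 0.01151, so 60.2 × 0.01151 = 0.6929 μGy/h.
Dose = rate × time = 0.6929 μGy/h × 3.183 h = 2.206 μGy.

2.21 μGy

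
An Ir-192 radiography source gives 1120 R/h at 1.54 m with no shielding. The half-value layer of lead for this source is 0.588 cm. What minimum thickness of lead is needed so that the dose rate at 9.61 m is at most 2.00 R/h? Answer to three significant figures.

At 9.61 m, distance alone gives 1120 × (1.54/9.61)² = 1120 × 0.02568 = 28.76 R/h.
Further attenuation needed: 28.76/2.00 = 14.38.
n = log₂(14.38) = 3.846 half-value layers.
Thickness = 3.846 × 0.588 cm = 2.261 cm.

2.26 cm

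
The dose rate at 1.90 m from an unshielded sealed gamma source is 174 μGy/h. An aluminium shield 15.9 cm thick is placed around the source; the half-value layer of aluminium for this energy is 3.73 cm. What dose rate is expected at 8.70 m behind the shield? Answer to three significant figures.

0.432 μGy/h

Distance alone: 174 × (1.90/8.70)² = 174 × 0.04769 = 8.298 μGy/h.
Shield: 15.9/3.73 = 4.263 half-value layers → attenuation 2^(−4.263) = 0.05208.
Combined: 8.298 × 0.05208 = 0.4322 μGy/h.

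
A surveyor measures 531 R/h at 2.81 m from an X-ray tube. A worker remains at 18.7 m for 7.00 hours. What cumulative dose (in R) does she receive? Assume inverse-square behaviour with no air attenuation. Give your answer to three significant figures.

Applying the 1/r² law, rate at 18.7 m:
531 × (2.81/18.7)² = 531 × 0.02258 = 11.99 R/h.
Dose = rate × time = 11.99 R/h × 7.000 h = 83.93 R.

83.9 R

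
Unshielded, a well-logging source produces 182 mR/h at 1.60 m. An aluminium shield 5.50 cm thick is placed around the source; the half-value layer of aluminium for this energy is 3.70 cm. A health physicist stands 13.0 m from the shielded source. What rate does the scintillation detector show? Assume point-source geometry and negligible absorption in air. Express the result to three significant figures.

Distance alone: 182 × (1.60/13.0)² = 182 × 0.01515 = 2.757 mR/h.
Shield: 5.50/3.70 = 1.486 half-value layers → attenuation 2^(−1.486) = 0.3570.
Combined: 2.757 × 0.3570 = 0.9842 mR/h.

0.984 mR/h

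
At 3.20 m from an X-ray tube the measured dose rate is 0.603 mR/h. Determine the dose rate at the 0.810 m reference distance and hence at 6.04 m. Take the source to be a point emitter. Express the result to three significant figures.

By the inverse-square law,
At 0.810 m: 0.603 × (3.20/0.810)² = 0.603 × 15.61 = 9.413 mR/h
At 6.04 m: 9.413 × (0.810/6.04)² = 9.413 × 0.01798 = 0.1692 mR/h.

9.41 mR/h; 0.169 mR/h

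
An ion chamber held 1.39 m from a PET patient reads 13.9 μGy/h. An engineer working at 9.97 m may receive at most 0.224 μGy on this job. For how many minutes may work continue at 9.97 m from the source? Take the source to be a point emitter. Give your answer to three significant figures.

49.7 min

Since intensity falls as 1/r², rate at 9.97 m:
(1.39/9.97)² = 0.01944, so 13.9 × 0.01944 = 0.2702 μGy/h.
Stay time = 0.224 μGy ÷ 0.2702 μGy/h = 0.8290 h = 49.74 min.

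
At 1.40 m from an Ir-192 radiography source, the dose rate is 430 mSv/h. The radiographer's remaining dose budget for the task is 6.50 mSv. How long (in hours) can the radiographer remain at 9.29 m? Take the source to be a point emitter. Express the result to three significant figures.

0.666 h

Since intensity falls as 1/r², rate at 9.29 m:
430 × (1.40/9.29)² = 430 × 0.02271 = 9.765 mSv/h.
Stay time = 6.50 mSv ÷ 9.765 mSv/h = 0.6656 h.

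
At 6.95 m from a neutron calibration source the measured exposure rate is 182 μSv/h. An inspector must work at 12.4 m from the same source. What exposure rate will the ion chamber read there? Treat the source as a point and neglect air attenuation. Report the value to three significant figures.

Applying the 1/r² law, scaling from 6.95 m to 12.4 m:
182 × (6.95/12.4)² = 182 × 0.3141 = 57.17 μSv/h.

57.2 μSv/h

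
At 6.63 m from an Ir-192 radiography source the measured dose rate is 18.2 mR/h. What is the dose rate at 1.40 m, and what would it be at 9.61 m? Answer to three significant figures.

408 mR/h; 8.66 mR/h

Using I₁d₁² = I₂d₂²,
At 1.40 m: (6.63/1.40)² = 22.43, so 18.2 × 22.43 = 408.2 mR/h
At 9.61 m: (1.40/9.61)² = 0.02122, so 408.2 × 0.02122 = 8.662 mR/h.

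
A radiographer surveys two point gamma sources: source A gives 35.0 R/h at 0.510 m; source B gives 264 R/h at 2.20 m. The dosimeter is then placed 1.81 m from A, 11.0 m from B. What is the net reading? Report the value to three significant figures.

Each source contributes Iᵢ·(dᵢ/rᵢ)²; contributions add.
A: 35.0 × (0.510/1.81)² = 2.779 R/h
B: 264 × (2.20/11.0)² = 10.56 R/h
Total = 2.779 + 10.56 = 13.34 R/h.

13.3 R/h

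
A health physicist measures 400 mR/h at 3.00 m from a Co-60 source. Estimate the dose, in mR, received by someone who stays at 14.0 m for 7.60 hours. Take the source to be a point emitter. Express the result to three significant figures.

140 mR

By the inverse-square law, rate at 14.0 m:
(3.00/14.0)² = 0.04592, so 400 × 0.04592 = 18.37 mR/h.
Dose = rate × time = 18.37 mR/h × 7.600 h = 139.6 mR.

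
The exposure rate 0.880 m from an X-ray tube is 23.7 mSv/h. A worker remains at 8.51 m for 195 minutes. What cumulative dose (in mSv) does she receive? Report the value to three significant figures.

0.824 mSv

Intensity scales as (d₁/d₂)², so rate at 8.51 m:
23.7 × (0.880/8.51)² = 23.7 × 0.01069 = 0.2534 mSv/h.
Dose = rate × time = 0.2534 mSv/h × 3.250 h = 0.8236 mSv.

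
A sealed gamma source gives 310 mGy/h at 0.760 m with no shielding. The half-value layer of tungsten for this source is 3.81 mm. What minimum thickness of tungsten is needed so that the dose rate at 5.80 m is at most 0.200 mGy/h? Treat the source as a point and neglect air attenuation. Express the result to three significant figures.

18.0 mm

At 5.80 m, distance alone gives (0.760/5.80)² = 0.01717, so 310 × 0.01717 = 5.323 mGy/h.
Further attenuation needed: 5.323/0.200 = 26.62.
n = log₂(26.62) = 4.734 half-value layers.
Thickness = 4.734 × 3.81 mm = 18.04 mm.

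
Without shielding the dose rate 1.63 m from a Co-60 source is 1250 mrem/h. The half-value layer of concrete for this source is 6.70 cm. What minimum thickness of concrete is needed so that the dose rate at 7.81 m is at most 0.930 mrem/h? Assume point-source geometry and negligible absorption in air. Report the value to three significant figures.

At 7.81 m, distance alone gives 1250 × (1.63/7.81)² = 1250 × 0.04356 = 54.45 mrem/h.
Further attenuation needed: 54.45/0.930 = 58.55.
n = log₂(58.55) = 5.872 half-value layers.
Thickness = 5.872 × 6.70 cm = 39.34 cm.

39.3 cm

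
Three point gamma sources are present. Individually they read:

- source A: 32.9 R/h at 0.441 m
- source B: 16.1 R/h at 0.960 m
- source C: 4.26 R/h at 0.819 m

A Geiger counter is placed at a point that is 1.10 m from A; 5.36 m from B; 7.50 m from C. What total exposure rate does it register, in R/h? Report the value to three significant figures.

5.86 R/h

Each source contributes Iᵢ·(dᵢ/rᵢ)²; contributions add.
A: 32.9 × (0.441/1.10)² = 5.288 R/h
B: 16.1 × (0.960/5.36)² = 0.5165 R/h
C: 4.26 × (0.819/7.50)² = 0.05080 R/h
Total = 5.288 + 0.5165 + 0.05080 = 5.855 R/h.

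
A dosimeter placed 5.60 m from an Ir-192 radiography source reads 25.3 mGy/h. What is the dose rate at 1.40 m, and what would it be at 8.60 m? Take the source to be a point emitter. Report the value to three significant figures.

Since intensity falls as 1/r²,
At 1.40 m: (5.60/1.40)² = 16.00, so 25.3 × 16.00 = 404.8 mGy/h
At 8.60 m: (1.40/8.60)² = 0.02650, so 404.8 × 0.02650 = 10.73 mGy/h.

405 mGy/h; 10.7 mGy/h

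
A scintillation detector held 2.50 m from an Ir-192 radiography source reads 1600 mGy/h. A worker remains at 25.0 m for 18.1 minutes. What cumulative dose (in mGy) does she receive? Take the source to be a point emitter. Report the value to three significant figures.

4.83 mGy

Applying the 1/r² law, rate at 25.0 m:
(2.50/25.0)² = 0.01000, so 1600 × 0.01000 = 16.00 mGy/h.
Dose = rate × time = 16.00 mGy/h × 0.3017 h = 4.827 mGy.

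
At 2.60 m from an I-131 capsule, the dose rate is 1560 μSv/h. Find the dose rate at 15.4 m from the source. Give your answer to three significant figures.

Applying the 1/r² law, the rate at 15.4 m is
(2.60/15.4)² = 0.02850, so 1560 × 0.02850 = 44.46 μSv/h.

44.5 μSv/h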